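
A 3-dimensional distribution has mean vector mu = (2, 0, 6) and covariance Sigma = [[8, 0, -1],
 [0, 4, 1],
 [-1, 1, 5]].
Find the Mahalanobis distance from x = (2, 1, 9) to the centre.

Step 1 — centre the observation: (x - mu) = (0, 1, 3).

Step 2 — invert Sigma (cofactor / det for 3×3, or solve directly):
  Sigma^{-1} = [[0.1284, -0.0068, 0.027],
 [-0.0068, 0.2635, -0.0541],
 [0.027, -0.0541, 0.2162]].

Step 3 — form the quadratic (x - mu)^T · Sigma^{-1} · (x - mu):
  Sigma^{-1} · (x - mu) = (0.0743, 0.1014, 0.5946).
  (x - mu)^T · [Sigma^{-1} · (x - mu)] = (0)·(0.0743) + (1)·(0.1014) + (3)·(0.5946) = 1.8851.

Step 4 — take square root: d = √(1.8851) ≈ 1.373.

d(x, mu) = √(1.8851) ≈ 1.373


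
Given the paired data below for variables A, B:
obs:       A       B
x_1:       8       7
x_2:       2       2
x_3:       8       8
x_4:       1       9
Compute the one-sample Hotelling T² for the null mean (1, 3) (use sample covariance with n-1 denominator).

Step 1 — sample mean vector:
  mean(A) = (8 + 2 + 8 + 1) / 4 = 19/4 = 4.75
  mean(B) = (7 + 2 + 8 + 9) / 4 = 26/4 = 6.5
  x̄ = (4.75, 6.5),  deviation x̄ - mu_0 = (4.75, 6.5) - (1, 3) = (3.75, 3.5).

Step 2 — sample covariance matrix, S[i,j] = (1/(n-1)) · Σ_k (x_{k,i} - mean_i) · (x_{k,j} - mean_j), divisor n-1 = 3:
  S[A,A] = ((3.25)·(3.25) + (-2.75)·(-2.75) + (3.25)·(3.25) + (-3.75)·(-3.75)) / 3 = 42.75/3 = 14.25
  S[A,B] = ((3.25)·(0.5) + (-2.75)·(-4.5) + (3.25)·(1.5) + (-3.75)·(2.5)) / 3 = 9.5/3 = 3.1667
  S[B,B] = ((0.5)·(0.5) + (-4.5)·(-4.5) + (1.5)·(1.5) + (2.5)·(2.5)) / 3 = 29/3 = 9.6667
  S = [[14.25, 3.1667],
 [3.1667, 9.6667]].

Step 3 — invert S. det(S) = 14.25·9.6667 - (3.1667)² = 127.7222.
  S^{-1} = (1/det) · [[d, -b], [-b, a]] = [[0.0757, -0.0248],
 [-0.0248, 0.1116]].

Step 4 — quadratic form (x̄ - mu_0)^T · S^{-1} · (x̄ - mu_0):
  S^{-1} · (x̄ - mu_0) = (0.197, 0.2975),
  (x̄ - mu_0)^T · [...] = (3.75)·(0.197) + (3.5)·(0.2975) = 1.7802.

Step 5 — scale by n: T² = 4 · 1.7802 = 7.1209.

T² ≈ 7.1209


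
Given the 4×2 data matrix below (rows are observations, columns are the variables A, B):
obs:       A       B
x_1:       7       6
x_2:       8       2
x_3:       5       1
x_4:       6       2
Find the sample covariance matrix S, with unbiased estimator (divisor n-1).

Step 1 — column means:
  mean(A) = (7 + 8 + 5 + 6) / 4 = 26/4 = 6.5
  mean(B) = (6 + 2 + 1 + 2) / 4 = 11/4 = 2.75

Step 2 — sample covariance S[i,j] = (1/(n-1)) · Σ_k (x_{k,i} - mean_i) · (x_{k,j} - mean_j), with n-1 = 3.
  S[A,A] = ((0.5)·(0.5) + (1.5)·(1.5) + (-1.5)·(-1.5) + (-0.5)·(-0.5)) / 3 = 5/3 = 1.6667
  S[A,B] = ((0.5)·(3.25) + (1.5)·(-0.75) + (-1.5)·(-1.75) + (-0.5)·(-0.75)) / 3 = 3.5/3 = 1.1667
  S[B,B] = ((3.25)·(3.25) + (-0.75)·(-0.75) + (-1.75)·(-1.75) + (-0.75)·(-0.75)) / 3 = 14.75/3 = 4.9167

S is symmetric (S[j,i] = S[i,j]). Assembling:

S = [[1.6667, 1.1667],
 [1.1667, 4.9167]]


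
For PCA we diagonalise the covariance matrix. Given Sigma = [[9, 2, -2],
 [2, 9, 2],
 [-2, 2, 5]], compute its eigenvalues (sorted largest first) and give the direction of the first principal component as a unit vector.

Step 1 — characteristic polynomial p(λ) = det(λI - Sigma) = λ³ - tr·λ² + c_1·λ - det, where tr = trace, c_1 = sum of the principal 2×2 minors, det = det(Sigma):
  tr = 9 + 9 + 5 = 23,
  c_1 = (9·9 - (2)²) + (9·5 - (-2)²) + (9·5 - (2)²) = 77 + 41 + 41 = 159,
  det = 9·(9·5 - (2)²) - (2)·((2)·5 - (2)·(-2)) + (-2)·((2)·(2) - 9·(-2)) = 9·(41) - (2)·(14) + (-2)·(22) = 297.
  So p(λ) = λ³ - 23λ² + 159λ - 297.
Step 2 — look for an integer root (rational root theorem: any rational root is an integer divisor of 297). Testing λ = 3:
  p(3) = 27 - 207 + 477 - 297 = 0  ✓
  Dividing out (λ - 3): p(λ) = (λ - 3)(λ² - 20λ + 99).
Step 3 — remaining eigenvalues from the quadratic λ² - 20λ + 99 = 0:
  Δ = 20² - 4·99 = 400 - 396 = 4,  λ = (20 ± √4)/2 = (20 ± 2)/2 = 11 or 9.
  Sorted: λ_1 = 11,  λ_2 = 9,  λ_3 = 3  (check: sum = 23 = tr ✓).

Step 4 — unit eigenvector for λ_1 = 11: v spans the null space of (Sigma - λ_1 I), whose rows are
  r_1 = (-2, 2, -2),  r_2 = (2, -2, 2),  r_3 = (-2, 2, -6).
  v is orthogonal to every row, so take v ∝ r_1 × r_3 = ((2)·(-6) - (-2)·(2), (-2)·(-2) - (-2)·(-6), (-2)·(2) - (2)·(-2)) = (-8, -8, 0).
  Rescale (divide by 8; multiply by -1 so the first nonzero entry is positive): u = (1, 1, 0).
  ||u|| = √((1)² + (1)² + (0)²) = √(2) ≈ 1.4142,  v_1 = u/||u|| ≈ (0.7071, 0.7071, 0) (||v_1|| = 1).

λ_1 = 11,  λ_2 = 9,  λ_3 = 3;  v_1 ≈ (0.7071, 0.7071, 0)


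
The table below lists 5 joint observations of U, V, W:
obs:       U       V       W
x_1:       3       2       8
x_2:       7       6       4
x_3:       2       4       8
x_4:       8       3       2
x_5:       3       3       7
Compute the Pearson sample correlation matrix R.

Step 1 — column means:
  mean(U) = (3 + 7 + 2 + 8 + 3) / 5 = 23/5 = 4.6
  mean(V) = (2 + 6 + 4 + 3 + 3) / 5 = 18/5 = 3.6
  mean(W) = (8 + 4 + 8 + 2 + 7) / 5 = 29/5 = 5.8

Step 2 — sample variances and covariances s[i,j] = (1/(n-1)) · Σ_k (x_{k,i} - mean_i) · (x_{k,j} - mean_j), with n-1 = 4:
  s[U,U] = ((-1.6)·(-1.6) + (2.4)·(2.4) + (-2.6)·(-2.6) + (3.4)·(3.4) + (-1.6)·(-1.6)) / 4 = 29.2/4 = 7.3
  s[U,V] = ((-1.6)·(-1.6) + (2.4)·(2.4) + (-2.6)·(0.4) + (3.4)·(-0.6) + (-1.6)·(-0.6)) / 4 = 6.2/4 = 1.55
  s[U,W] = ((-1.6)·(2.2) + (2.4)·(-1.8) + (-2.6)·(2.2) + (3.4)·(-3.8) + (-1.6)·(1.2)) / 4 = -28.4/4 = -7.1
  s[V,V] = ((-1.6)·(-1.6) + (2.4)·(2.4) + (0.4)·(0.4) + (-0.6)·(-0.6) + (-0.6)·(-0.6)) / 4 = 9.2/4 = 2.3
  s[V,W] = ((-1.6)·(2.2) + (2.4)·(-1.8) + (0.4)·(2.2) + (-0.6)·(-3.8) + (-0.6)·(1.2)) / 4 = -5.4/4 = -1.35
  s[W,W] = ((2.2)·(2.2) + (-1.8)·(-1.8) + (2.2)·(2.2) + (-3.8)·(-3.8) + (1.2)·(1.2)) / 4 = 28.8/4 = 7.2
  Sample standard deviations s_i = √(s[i,i]):
  s(U) = √(7.3) = 2.7019
  s(V) = √(2.3) = 1.5166
  s(W) = √(7.2) = 2.6833

Step 3 — r_{ij} = s_{ij} / (s_i · s_j):
  r[U,U] = 1 (diagonal).
  r[U,V] = 1.55 / (2.7019 · 1.5166) = 1.55 / 4.0976 = 0.3783
  r[U,W] = -7.1 / (2.7019 · 2.6833) = -7.1 / 7.2498 = -0.9793
  r[V,V] = 1 (diagonal).
  r[V,W] = -1.35 / (1.5166 · 2.6833) = -1.35 / 4.0694 = -0.3317
  r[W,W] = 1 (diagonal).

R is symmetric with unit diagonal. Assembling:

R = [[1, 0.3783, -0.9793],
 [0.3783, 1, -0.3317],
 [-0.9793, -0.3317, 1]]


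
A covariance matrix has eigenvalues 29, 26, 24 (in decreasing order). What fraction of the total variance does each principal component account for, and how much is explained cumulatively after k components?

Step 1 — total variance = trace(Sigma) = Σ λ_i = 29 + 26 + 24 = 79.

Step 2 — fraction explained by component i = λ_i / Σ λ:
  PC1: 29/79 = 0.3671
  PC2: 26/79 = 0.3291
  PC3: 24/79 = 0.3038

Step 3 — cumulative fraction after k components = (λ_1 + ... + λ_k) / Σ λ:
  k = 1: 29/79 = 0.3671
  k = 2: (29 + 26)/79 = 55/79 = 0.6962
  k = 3: (29 + 26 + 24)/79 = 79/79 = 1

Summary (fraction, with percent):

explained: PC1 0.3671 (36.71%), PC2 0.3291 (32.91%), PC3 0.3038 (30.38%);  cumulative: 0.3671, 0.6962, 1


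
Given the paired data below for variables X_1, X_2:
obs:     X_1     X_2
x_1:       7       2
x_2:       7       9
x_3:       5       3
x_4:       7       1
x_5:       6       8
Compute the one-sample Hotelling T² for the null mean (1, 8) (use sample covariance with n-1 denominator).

Step 1 — sample mean vector:
  mean(X_1) = (7 + 7 + 5 + 7 + 6) / 5 = 32/5 = 6.4
  mean(X_2) = (2 + 9 + 3 + 1 + 8) / 5 = 23/5 = 4.6
  x̄ = (6.4, 4.6),  deviation x̄ - mu_0 = (6.4, 4.6) - (1, 8) = (5.4, -3.4).

Step 2 — sample covariance matrix, S[i,j] = (1/(n-1)) · Σ_k (x_{k,i} - mean_i) · (x_{k,j} - mean_j), divisor n-1 = 4:
  S[X_1,X_1] = ((0.6)·(0.6) + (0.6)·(0.6) + (-1.4)·(-1.4) + (0.6)·(0.6) + (-0.4)·(-0.4)) / 4 = 3.2/4 = 0.8
  S[X_1,X_2] = ((0.6)·(-2.6) + (0.6)·(4.4) + (-1.4)·(-1.6) + (0.6)·(-3.6) + (-0.4)·(3.4)) / 4 = -0.2/4 = -0.05
  S[X_2,X_2] = ((-2.6)·(-2.6) + (4.4)·(4.4) + (-1.6)·(-1.6) + (-3.6)·(-3.6) + (3.4)·(3.4)) / 4 = 53.2/4 = 13.3
  S = [[0.8, -0.05],
 [-0.05, 13.3]].

Step 3 — invert S. det(S) = 0.8·13.3 - (-0.05)² = 10.6375.
  S^{-1} = (1/det) · [[d, -b], [-b, a]] = [[1.2503, 0.0047],
 [0.0047, 0.0752]].

Step 4 — quadratic form (x̄ - mu_0)^T · S^{-1} · (x̄ - mu_0):
  S^{-1} · (x̄ - mu_0) = (6.7356, -0.2303),
  (x̄ - mu_0)^T · [...] = (5.4)·(6.7356) + (-3.4)·(-0.2303) = 37.1553.

Step 5 — scale by n: T² = 5 · 37.1553 = 185.7767.

T² ≈ 185.7767


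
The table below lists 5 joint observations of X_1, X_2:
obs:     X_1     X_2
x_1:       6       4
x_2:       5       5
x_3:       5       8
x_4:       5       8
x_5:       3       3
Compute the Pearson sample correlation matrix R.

Step 1 — column means:
  mean(X_1) = (6 + 5 + 5 + 5 + 3) / 5 = 24/5 = 4.8
  mean(X_2) = (4 + 5 + 8 + 8 + 3) / 5 = 28/5 = 5.6

Step 2 — sample variances and covariances s[i,j] = (1/(n-1)) · Σ_k (x_{k,i} - mean_i) · (x_{k,j} - mean_j), with n-1 = 4:
  s[X_1,X_1] = ((1.2)·(1.2) + (0.2)·(0.2) + (0.2)·(0.2) + (0.2)·(0.2) + (-1.8)·(-1.8)) / 4 = 4.8/4 = 1.2
  s[X_1,X_2] = ((1.2)·(-1.6) + (0.2)·(-0.6) + (0.2)·(2.4) + (0.2)·(2.4) + (-1.8)·(-2.6)) / 4 = 3.6/4 = 0.9
  s[X_2,X_2] = ((-1.6)·(-1.6) + (-0.6)·(-0.6) + (2.4)·(2.4) + (2.4)·(2.4) + (-2.6)·(-2.6)) / 4 = 21.2/4 = 5.3
  Sample standard deviations s_i = √(s[i,i]):
  s(X_1) = √(1.2) = 1.0954
  s(X_2) = √(5.3) = 2.3022

Step 3 — r_{ij} = s_{ij} / (s_i · s_j):
  r[X_1,X_1] = 1 (diagonal).
  r[X_1,X_2] = 0.9 / (1.0954 · 2.3022) = 0.9 / 2.5219 = 0.3569
  r[X_2,X_2] = 1 (diagonal).

R is symmetric with unit diagonal. Assembling:

R = [[1, 0.3569],
 [0.3569, 1]]


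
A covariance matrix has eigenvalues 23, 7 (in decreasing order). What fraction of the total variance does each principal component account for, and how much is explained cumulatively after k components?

Step 1 — total variance = trace(Sigma) = Σ λ_i = 23 + 7 = 30.

Step 2 — fraction explained by component i = λ_i / Σ λ:
  PC1: 23/30 = 0.7667
  PC2: 7/30 = 0.2333

Step 3 — cumulative fraction after k components = (λ_1 + ... + λ_k) / Σ λ:
  k = 1: 23/30 = 0.7667
  k = 2: (23 + 7)/30 = 30/30 = 1

Summary (fraction, with percent):

explained: PC1 0.7667 (76.67%), PC2 0.2333 (23.33%);  cumulative: 0.7667, 1


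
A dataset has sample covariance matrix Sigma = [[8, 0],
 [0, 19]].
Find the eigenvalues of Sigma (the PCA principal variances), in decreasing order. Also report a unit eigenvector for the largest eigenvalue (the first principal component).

Step 1 — characteristic polynomial of 2×2 Sigma:
  det(Sigma - λI) = λ² - trace · λ + det = 0.
  trace = 8 + 19 = 27, det = 8·19 - (0)² = 152.
Step 2 — discriminant:
  Δ = trace² - 4·det = 729 - 608 = 121.
Step 3 — eigenvalues:
  λ = (trace ± √Δ)/2 = (27 ± 11)/2,
  λ_1 = 19,  λ_2 = 8.

Step 4 — unit eigenvector for λ_1: Sigma is diagonal, so its eigenvectors are the coordinate axes. λ_1 = 19 is the diagonal entry on the second coordinate axis, hence
  v_1 = (0, 1) (||v_1|| = 1).

λ_1 = 19,  λ_2 = 8;  v_1 ≈ (0, 1)


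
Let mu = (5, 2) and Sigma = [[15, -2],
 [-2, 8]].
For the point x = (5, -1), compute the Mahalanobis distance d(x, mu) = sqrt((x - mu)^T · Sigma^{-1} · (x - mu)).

Step 1 — centre the observation: (x - mu) = (0, -3).

Step 2 — invert Sigma. det(Sigma) = 15·8 - (-2)² = 116.
  Sigma^{-1} = (1/det) · [[d, -b], [-b, a]] = [[0.069, 0.0172],
 [0.0172, 0.1293]].

Step 3 — form the quadratic (x - mu)^T · Sigma^{-1} · (x - mu):
  Sigma^{-1} · (x - mu) = (-0.0517, -0.3879).
  (x - mu)^T · [Sigma^{-1} · (x - mu)] = (0)·(-0.0517) + (-3)·(-0.3879) = 1.1638.

Step 4 — take square root: d = √(1.1638) ≈ 1.0788.

d(x, mu) = √(1.1638) ≈ 1.0788


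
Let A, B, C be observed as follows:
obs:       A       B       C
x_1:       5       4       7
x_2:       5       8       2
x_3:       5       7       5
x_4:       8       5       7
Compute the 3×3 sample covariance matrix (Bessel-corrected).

Step 1 — column means:
  mean(A) = (5 + 5 + 5 + 8) / 4 = 23/4 = 5.75
  mean(B) = (4 + 8 + 7 + 5) / 4 = 24/4 = 6
  mean(C) = (7 + 2 + 5 + 7) / 4 = 21/4 = 5.25

Step 2 — sample covariance S[i,j] = (1/(n-1)) · Σ_k (x_{k,i} - mean_i) · (x_{k,j} - mean_j), with n-1 = 3.
  S[A,A] = ((-0.75)·(-0.75) + (-0.75)·(-0.75) + (-0.75)·(-0.75) + (2.25)·(2.25)) / 3 = 6.75/3 = 2.25
  S[A,B] = ((-0.75)·(-2) + (-0.75)·(2) + (-0.75)·(1) + (2.25)·(-1)) / 3 = -3/3 = -1
  S[A,C] = ((-0.75)·(1.75) + (-0.75)·(-3.25) + (-0.75)·(-0.25) + (2.25)·(1.75)) / 3 = 5.25/3 = 1.75
  S[B,B] = ((-2)·(-2) + (2)·(2) + (1)·(1) + (-1)·(-1)) / 3 = 10/3 = 3.3333
  S[B,C] = ((-2)·(1.75) + (2)·(-3.25) + (1)·(-0.25) + (-1)·(1.75)) / 3 = -12/3 = -4
  S[C,C] = ((1.75)·(1.75) + (-3.25)·(-3.25) + (-0.25)·(-0.25) + (1.75)·(1.75)) / 3 = 16.75/3 = 5.5833

S is symmetric (S[j,i] = S[i,j]). Assembling:

S = [[2.25, -1, 1.75],
 [-1, 3.3333, -4],
 [1.75, -4, 5.5833]]


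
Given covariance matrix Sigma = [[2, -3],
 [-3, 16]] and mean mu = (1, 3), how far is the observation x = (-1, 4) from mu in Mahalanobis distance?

Step 1 — centre the observation: (x - mu) = (-2, 1).

Step 2 — invert Sigma. det(Sigma) = 2·16 - (-3)² = 23.
  Sigma^{-1} = (1/det) · [[d, -b], [-b, a]] = [[0.6957, 0.1304],
 [0.1304, 0.087]].

Step 3 — form the quadratic (x - mu)^T · Sigma^{-1} · (x - mu):
  Sigma^{-1} · (x - mu) = (-1.2609, -0.1739).
  (x - mu)^T · [Sigma^{-1} · (x - mu)] = (-2)·(-1.2609) + (1)·(-0.1739) = 2.3478.

Step 4 — take square root: d = √(2.3478) ≈ 1.5323.

d(x, mu) = √(2.3478) ≈ 1.5323


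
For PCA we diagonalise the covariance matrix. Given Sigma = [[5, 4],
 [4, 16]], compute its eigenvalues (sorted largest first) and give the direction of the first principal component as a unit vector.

Step 1 — characteristic polynomial of 2×2 Sigma:
  det(Sigma - λI) = λ² - trace · λ + det = 0.
  trace = 5 + 16 = 21, det = 5·16 - (4)² = 64.
Step 2 — discriminant:
  Δ = trace² - 4·det = 441 - 256 = 185.
Step 3 — eigenvalues:
  λ = (trace ± √Δ)/2 = (21 ± 13.6015)/2,
  λ_1 = 17.3007,  λ_2 = 3.6993.

Step 4 — unit eigenvector for λ_1: solve (Sigma - λ_1 I)v = 0. First row:
  (5 - 17.3007)·v_x + (4)·v_y = 0, i.e. (-12.3007)·v_x + (4)·v_y = 0,
  so v ∝ (b, λ_1 - a) = (4, 12.3007) = u.
  ||u|| = √((4)² + (12.3007)²) = √(167.3081) ≈ 12.9348,
  v_1 = u/||u|| ≈ (0.3092, 0.951) (||v_1|| = 1).

λ_1 = 17.3007,  λ_2 = 3.6993;  v_1 ≈ (0.3092, 0.951)


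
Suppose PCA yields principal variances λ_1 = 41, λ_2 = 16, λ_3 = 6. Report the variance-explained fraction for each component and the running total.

Step 1 — total variance = trace(Sigma) = Σ λ_i = 41 + 16 + 6 = 63.

Step 2 — fraction explained by component i = λ_i / Σ λ:
  PC1: 41/63 = 0.6508
  PC2: 16/63 = 0.254
  PC3: 6/63 = 0.0952

Step 3 — cumulative fraction after k components = (λ_1 + ... + λ_k) / Σ λ:
  k = 1: 41/63 = 0.6508
  k = 2: (41 + 16)/63 = 57/63 = 0.9048
  k = 3: (41 + 16 + 6)/63 = 63/63 = 1

Summary (fraction, with percent):

explained: PC1 0.6508 (65.08%), PC2 0.254 (25.4%), PC3 0.0952 (9.52%);  cumulative: 0.6508, 0.9048, 1


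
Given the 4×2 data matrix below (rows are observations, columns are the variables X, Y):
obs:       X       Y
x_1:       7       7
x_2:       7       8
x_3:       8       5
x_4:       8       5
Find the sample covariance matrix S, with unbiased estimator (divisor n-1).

Step 1 — column means:
  mean(X) = (7 + 7 + 8 + 8) / 4 = 30/4 = 7.5
  mean(Y) = (7 + 8 + 5 + 5) / 4 = 25/4 = 6.25

Step 2 — sample covariance S[i,j] = (1/(n-1)) · Σ_k (x_{k,i} - mean_i) · (x_{k,j} - mean_j), with n-1 = 3.
  S[X,X] = ((-0.5)·(-0.5) + (-0.5)·(-0.5) + (0.5)·(0.5) + (0.5)·(0.5)) / 3 = 1/3 = 0.3333
  S[X,Y] = ((-0.5)·(0.75) + (-0.5)·(1.75) + (0.5)·(-1.25) + (0.5)·(-1.25)) / 3 = -2.5/3 = -0.8333
  S[Y,Y] = ((0.75)·(0.75) + (1.75)·(1.75) + (-1.25)·(-1.25) + (-1.25)·(-1.25)) / 3 = 6.75/3 = 2.25

S is symmetric (S[j,i] = S[i,j]). Assembling:

S = [[0.3333, -0.8333],
 [-0.8333, 2.25]]


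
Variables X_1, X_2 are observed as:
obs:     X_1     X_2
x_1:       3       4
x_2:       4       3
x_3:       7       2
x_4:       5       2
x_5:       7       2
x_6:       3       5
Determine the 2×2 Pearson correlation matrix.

Step 1 — column means:
  mean(X_1) = (3 + 4 + 7 + 5 + 7 + 3) / 6 = 29/6 = 4.8333
  mean(X_2) = (4 + 3 + 2 + 2 + 2 + 5) / 6 = 18/6 = 3

Step 2 — sample variances and covariances s[i,j] = (1/(n-1)) · Σ_k (x_{k,i} - mean_i) · (x_{k,j} - mean_j), with n-1 = 5:
  s[X_1,X_1] = ((-1.8333)·(-1.8333) + (-0.8333)·(-0.8333) + (2.1667)·(2.1667) + (0.1667)·(0.1667) + (2.1667)·(2.1667) + (-1.8333)·(-1.8333)) / 5 = 16.8333/5 = 3.3667
  s[X_1,X_2] = ((-1.8333)·(1) + (-0.8333)·(0) + (2.1667)·(-1) + (0.1667)·(-1) + (2.1667)·(-1) + (-1.8333)·(2)) / 5 = -10/5 = -2
  s[X_2,X_2] = ((1)·(1) + (0)·(0) + (-1)·(-1) + (-1)·(-1) + (-1)·(-1) + (2)·(2)) / 5 = 8/5 = 1.6
  Sample standard deviations s_i = √(s[i,i]):
  s(X_1) = √(3.3667) = 1.8348
  s(X_2) = √(1.6) = 1.2649

Step 3 — r_{ij} = s_{ij} / (s_i · s_j):
  r[X_1,X_1] = 1 (diagonal).
  r[X_1,X_2] = -2 / (1.8348 · 1.2649) = -2 / 2.3209 = -0.8617
  r[X_2,X_2] = 1 (diagonal).

R is symmetric with unit diagonal. Assembling:

R = [[1, -0.8617],
 [-0.8617, 1]]


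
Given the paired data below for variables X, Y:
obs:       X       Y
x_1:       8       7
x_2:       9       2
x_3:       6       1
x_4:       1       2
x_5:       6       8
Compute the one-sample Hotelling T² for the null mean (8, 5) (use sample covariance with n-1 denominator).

Step 1 — sample mean vector:
  mean(X) = (8 + 9 + 6 + 1 + 6) / 5 = 30/5 = 6
  mean(Y) = (7 + 2 + 1 + 2 + 8) / 5 = 20/5 = 4
  x̄ = (6, 4),  deviation x̄ - mu_0 = (6, 4) - (8, 5) = (-2, -1).

Step 2 — sample covariance matrix, S[i,j] = (1/(n-1)) · Σ_k (x_{k,i} - mean_i) · (x_{k,j} - mean_j), divisor n-1 = 4:
  S[X,X] = ((2)·(2) + (3)·(3) + (0)·(0) + (-5)·(-5) + (0)·(0)) / 4 = 38/4 = 9.5
  S[X,Y] = ((2)·(3) + (3)·(-2) + (0)·(-3) + (-5)·(-2) + (0)·(4)) / 4 = 10/4 = 2.5
  S[Y,Y] = ((3)·(3) + (-2)·(-2) + (-3)·(-3) + (-2)·(-2) + (4)·(4)) / 4 = 42/4 = 10.5
  S = [[9.5, 2.5],
 [2.5, 10.5]].

Step 3 — invert S. det(S) = 9.5·10.5 - (2.5)² = 93.5.
  S^{-1} = (1/det) · [[d, -b], [-b, a]] = [[0.1123, -0.0267],
 [-0.0267, 0.1016]].

Step 4 — quadratic form (x̄ - mu_0)^T · S^{-1} · (x̄ - mu_0):
  S^{-1} · (x̄ - mu_0) = (-0.1979, -0.0481),
  (x̄ - mu_0)^T · [...] = (-2)·(-0.1979) + (-1)·(-0.0481) = 0.4439.

Step 5 — scale by n: T² = 5 · 0.4439 = 2.2193.

T² ≈ 2.2193


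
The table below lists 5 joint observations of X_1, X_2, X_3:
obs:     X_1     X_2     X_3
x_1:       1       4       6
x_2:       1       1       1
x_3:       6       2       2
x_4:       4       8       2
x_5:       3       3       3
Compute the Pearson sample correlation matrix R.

Step 1 — column means:
  mean(X_1) = (1 + 1 + 6 + 4 + 3) / 5 = 15/5 = 3
  mean(X_2) = (4 + 1 + 2 + 8 + 3) / 5 = 18/5 = 3.6
  mean(X_3) = (6 + 1 + 2 + 2 + 3) / 5 = 14/5 = 2.8

Step 2 — sample variances and covariances s[i,j] = (1/(n-1)) · Σ_k (x_{k,i} - mean_i) · (x_{k,j} - mean_j), with n-1 = 4:
  s[X_1,X_1] = ((-2)·(-2) + (-2)·(-2) + (3)·(3) + (1)·(1) + (0)·(0)) / 4 = 18/4 = 4.5
  s[X_1,X_2] = ((-2)·(0.4) + (-2)·(-2.6) + (3)·(-1.6) + (1)·(4.4) + (0)·(-0.6)) / 4 = 4/4 = 1
  s[X_1,X_3] = ((-2)·(3.2) + (-2)·(-1.8) + (3)·(-0.8) + (1)·(-0.8) + (0)·(0.2)) / 4 = -6/4 = -1.5
  s[X_2,X_2] = ((0.4)·(0.4) + (-2.6)·(-2.6) + (-1.6)·(-1.6) + (4.4)·(4.4) + (-0.6)·(-0.6)) / 4 = 29.2/4 = 7.3
  s[X_2,X_3] = ((0.4)·(3.2) + (-2.6)·(-1.8) + (-1.6)·(-0.8) + (4.4)·(-0.8) + (-0.6)·(0.2)) / 4 = 3.6/4 = 0.9
  s[X_3,X_3] = ((3.2)·(3.2) + (-1.8)·(-1.8) + (-0.8)·(-0.8) + (-0.8)·(-0.8) + (0.2)·(0.2)) / 4 = 14.8/4 = 3.7
  Sample standard deviations s_i = √(s[i,i]):
  s(X_1) = √(4.5) = 2.1213
  s(X_2) = √(7.3) = 2.7019
  s(X_3) = √(3.7) = 1.9235

Step 3 — r_{ij} = s_{ij} / (s_i · s_j):
  r[X_1,X_1] = 1 (diagonal).
  r[X_1,X_2] = 1 / (2.1213 · 2.7019) = 1 / 5.7315 = 0.1745
  r[X_1,X_3] = -1.5 / (2.1213 · 1.9235) = -1.5 / 4.0804 = -0.3676
  r[X_2,X_2] = 1 (diagonal).
  r[X_2,X_3] = 0.9 / (2.7019 · 1.9235) = 0.9 / 5.1971 = 0.1732
  r[X_3,X_3] = 1 (diagonal).

R is symmetric with unit diagonal. Assembling:

R = [[1, 0.1745, -0.3676],
 [0.1745, 1, 0.1732],
 [-0.3676, 0.1732, 1]]


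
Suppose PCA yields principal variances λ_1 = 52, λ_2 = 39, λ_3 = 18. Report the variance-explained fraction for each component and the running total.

Step 1 — total variance = trace(Sigma) = Σ λ_i = 52 + 39 + 18 = 109.

Step 2 — fraction explained by component i = λ_i / Σ λ:
  PC1: 52/109 = 0.4771
  PC2: 39/109 = 0.3578
  PC3: 18/109 = 0.1651

Step 3 — cumulative fraction after k components = (λ_1 + ... + λ_k) / Σ λ:
  k = 1: 52/109 = 0.4771
  k = 2: (52 + 39)/109 = 91/109 = 0.8349
  k = 3: (52 + 39 + 18)/109 = 109/109 = 1

Summary (fraction, with percent):

explained: PC1 0.4771 (47.71%), PC2 0.3578 (35.78%), PC3 0.1651 (16.51%);  cumulative: 0.4771, 0.8349, 1


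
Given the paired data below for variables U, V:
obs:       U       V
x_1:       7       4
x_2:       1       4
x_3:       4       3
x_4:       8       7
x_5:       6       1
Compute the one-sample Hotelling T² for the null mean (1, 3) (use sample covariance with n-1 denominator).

Step 1 — sample mean vector:
  mean(U) = (7 + 1 + 4 + 8 + 6) / 5 = 26/5 = 5.2
  mean(V) = (4 + 4 + 3 + 7 + 1) / 5 = 19/5 = 3.8
  x̄ = (5.2, 3.8),  deviation x̄ - mu_0 = (5.2, 3.8) - (1, 3) = (4.2, 0.8).

Step 2 — sample covariance matrix, S[i,j] = (1/(n-1)) · Σ_k (x_{k,i} - mean_i) · (x_{k,j} - mean_j), divisor n-1 = 4:
  S[U,U] = ((1.8)·(1.8) + (-4.2)·(-4.2) + (-1.2)·(-1.2) + (2.8)·(2.8) + (0.8)·(0.8)) / 4 = 30.8/4 = 7.7
  S[U,V] = ((1.8)·(0.2) + (-4.2)·(0.2) + (-1.2)·(-0.8) + (2.8)·(3.2) + (0.8)·(-2.8)) / 4 = 7.2/4 = 1.8
  S[V,V] = ((0.2)·(0.2) + (0.2)·(0.2) + (-0.8)·(-0.8) + (3.2)·(3.2) + (-2.8)·(-2.8)) / 4 = 18.8/4 = 4.7
  S = [[7.7, 1.8],
 [1.8, 4.7]].

Step 3 — invert S. det(S) = 7.7·4.7 - (1.8)² = 32.95.
  S^{-1} = (1/det) · [[d, -b], [-b, a]] = [[0.1426, -0.0546],
 [-0.0546, 0.2337]].

Step 4 — quadratic form (x̄ - mu_0)^T · S^{-1} · (x̄ - mu_0):
  S^{-1} · (x̄ - mu_0) = (0.5554, -0.0425),
  (x̄ - mu_0)^T · [...] = (4.2)·(0.5554) + (0.8)·(-0.0425) = 2.2986.

Step 5 — scale by n: T² = 5 · 2.2986 = 11.4932.

T² ≈ 11.4932


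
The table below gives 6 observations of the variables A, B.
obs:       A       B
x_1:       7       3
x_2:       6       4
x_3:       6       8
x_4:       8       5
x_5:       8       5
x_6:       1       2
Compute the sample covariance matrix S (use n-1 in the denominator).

Step 1 — column means:
  mean(A) = (7 + 6 + 6 + 8 + 8 + 1) / 6 = 36/6 = 6
  mean(B) = (3 + 4 + 8 + 5 + 5 + 2) / 6 = 27/6 = 4.5

Step 2 — sample covariance S[i,j] = (1/(n-1)) · Σ_k (x_{k,i} - mean_i) · (x_{k,j} - mean_j), with n-1 = 5.
  S[A,A] = ((1)·(1) + (0)·(0) + (0)·(0) + (2)·(2) + (2)·(2) + (-5)·(-5)) / 5 = 34/5 = 6.8
  S[A,B] = ((1)·(-1.5) + (0)·(-0.5) + (0)·(3.5) + (2)·(0.5) + (2)·(0.5) + (-5)·(-2.5)) / 5 = 13/5 = 2.6
  S[B,B] = ((-1.5)·(-1.5) + (-0.5)·(-0.5) + (3.5)·(3.5) + (0.5)·(0.5) + (0.5)·(0.5) + (-2.5)·(-2.5)) / 5 = 21.5/5 = 4.3

S is symmetric (S[j,i] = S[i,j]). Assembling:

S = [[6.8, 2.6],
 [2.6, 4.3]]


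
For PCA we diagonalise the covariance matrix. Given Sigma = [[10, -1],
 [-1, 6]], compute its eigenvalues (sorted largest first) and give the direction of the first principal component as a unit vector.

Step 1 — characteristic polynomial of 2×2 Sigma:
  det(Sigma - λI) = λ² - trace · λ + det = 0.
  trace = 10 + 6 = 16, det = 10·6 - (-1)² = 59.
Step 2 — discriminant:
  Δ = trace² - 4·det = 256 - 236 = 20.
Step 3 — eigenvalues:
  λ = (trace ± √Δ)/2 = (16 ± 4.4721)/2,
  λ_1 = 10.2361,  λ_2 = 5.7639.

Step 4 — unit eigenvector for λ_1: solve (Sigma - λ_1 I)v = 0. First row:
  (10 - 10.2361)·v_x + (-1)·v_y = 0, i.e. (-0.2361)·v_x + (-1)·v_y = 0,
  so v ∝ (b, λ_1 - a) = (-1, 0.2361); multiply by -1 so the first entry is positive: u = (1, -0.2361).
  ||u|| = √((1)² + (-0.2361)²) = √(1.0557) ≈ 1.0275,
  v_1 = u/||u|| ≈ (0.9732, -0.2298) (||v_1|| = 1).

λ_1 = 10.2361,  λ_2 = 5.7639;  v_1 ≈ (0.9732, -0.2298)


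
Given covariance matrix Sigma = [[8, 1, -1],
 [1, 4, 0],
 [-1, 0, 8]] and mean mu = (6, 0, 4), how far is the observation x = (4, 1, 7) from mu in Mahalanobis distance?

Step 1 — centre the observation: (x - mu) = (-2, 1, 3).

Step 2 — invert Sigma (cofactor / det for 3×3, or solve directly):
  Sigma^{-1} = [[0.1311, -0.0328, 0.0164],
 [-0.0328, 0.2582, -0.0041],
 [0.0164, -0.0041, 0.127]].

Step 3 — form the quadratic (x - mu)^T · Sigma^{-1} · (x - mu):
  Sigma^{-1} · (x - mu) = (-0.2459, 0.3115, 0.3443).
  (x - mu)^T · [Sigma^{-1} · (x - mu)] = (-2)·(-0.2459) + (1)·(0.3115) + (3)·(0.3443) = 1.8361.

Step 4 — take square root: d = √(1.8361) ≈ 1.355.

d(x, mu) = √(1.8361) ≈ 1.355


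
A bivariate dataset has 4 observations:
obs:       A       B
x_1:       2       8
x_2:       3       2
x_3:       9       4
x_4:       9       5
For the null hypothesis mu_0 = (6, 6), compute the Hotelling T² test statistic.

Step 1 — sample mean vector:
  mean(A) = (2 + 3 + 9 + 9) / 4 = 23/4 = 5.75
  mean(B) = (8 + 2 + 4 + 5) / 4 = 19/4 = 4.75
  x̄ = (5.75, 4.75),  deviation x̄ - mu_0 = (5.75, 4.75) - (6, 6) = (-0.25, -1.25).

Step 2 — sample covariance matrix, S[i,j] = (1/(n-1)) · Σ_k (x_{k,i} - mean_i) · (x_{k,j} - mean_j), divisor n-1 = 3:
  S[A,A] = ((-3.75)·(-3.75) + (-2.75)·(-2.75) + (3.25)·(3.25) + (3.25)·(3.25)) / 3 = 42.75/3 = 14.25
  S[A,B] = ((-3.75)·(3.25) + (-2.75)·(-2.75) + (3.25)·(-0.75) + (3.25)·(0.25)) / 3 = -6.25/3 = -2.0833
  S[B,B] = ((3.25)·(3.25) + (-2.75)·(-2.75) + (-0.75)·(-0.75) + (0.25)·(0.25)) / 3 = 18.75/3 = 6.25
  S = [[14.25, -2.0833],
 [-2.0833, 6.25]].

Step 3 — invert S. det(S) = 14.25·6.25 - (-2.0833)² = 84.7222.
  S^{-1} = (1/det) · [[d, -b], [-b, a]] = [[0.0738, 0.0246],
 [0.0246, 0.1682]].

Step 4 — quadratic form (x̄ - mu_0)^T · S^{-1} · (x̄ - mu_0):
  S^{-1} · (x̄ - mu_0) = (-0.0492, -0.2164),
  (x̄ - mu_0)^T · [...] = (-0.25)·(-0.0492) + (-1.25)·(-0.2164) = 0.2828.

Step 5 — scale by n: T² = 4 · 0.2828 = 1.1311.

T² ≈ 1.1311


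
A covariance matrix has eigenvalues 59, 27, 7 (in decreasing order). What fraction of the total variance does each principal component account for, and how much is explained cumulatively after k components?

Step 1 — total variance = trace(Sigma) = Σ λ_i = 59 + 27 + 7 = 93.

Step 2 — fraction explained by component i = λ_i / Σ λ:
  PC1: 59/93 = 0.6344
  PC2: 27/93 = 0.2903
  PC3: 7/93 = 0.0753

Step 3 — cumulative fraction after k components = (λ_1 + ... + λ_k) / Σ λ:
  k = 1: 59/93 = 0.6344
  k = 2: (59 + 27)/93 = 86/93 = 0.9247
  k = 3: (59 + 27 + 7)/93 = 93/93 = 1

Summary (fraction, with percent):

explained: PC1 0.6344 (63.44%), PC2 0.2903 (29.03%), PC3 0.0753 (7.53%);  cumulative: 0.6344, 0.9247, 1


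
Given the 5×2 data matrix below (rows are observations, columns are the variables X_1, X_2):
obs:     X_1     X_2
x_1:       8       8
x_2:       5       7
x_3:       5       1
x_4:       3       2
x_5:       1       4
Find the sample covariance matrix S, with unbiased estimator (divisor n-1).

Step 1 — column means:
  mean(X_1) = (8 + 5 + 5 + 3 + 1) / 5 = 22/5 = 4.4
  mean(X_2) = (8 + 7 + 1 + 2 + 4) / 5 = 22/5 = 4.4

Step 2 — sample covariance S[i,j] = (1/(n-1)) · Σ_k (x_{k,i} - mean_i) · (x_{k,j} - mean_j), with n-1 = 4.
  S[X_1,X_1] = ((3.6)·(3.6) + (0.6)·(0.6) + (0.6)·(0.6) + (-1.4)·(-1.4) + (-3.4)·(-3.4)) / 4 = 27.2/4 = 6.8
  S[X_1,X_2] = ((3.6)·(3.6) + (0.6)·(2.6) + (0.6)·(-3.4) + (-1.4)·(-2.4) + (-3.4)·(-0.4)) / 4 = 17.2/4 = 4.3
  S[X_2,X_2] = ((3.6)·(3.6) + (2.6)·(2.6) + (-3.4)·(-3.4) + (-2.4)·(-2.4) + (-0.4)·(-0.4)) / 4 = 37.2/4 = 9.3

S is symmetric (S[j,i] = S[i,j]). Assembling:

S = [[6.8, 4.3],
 [4.3, 9.3]]


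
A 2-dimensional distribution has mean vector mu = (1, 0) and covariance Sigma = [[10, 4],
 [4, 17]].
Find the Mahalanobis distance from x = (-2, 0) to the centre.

Step 1 — centre the observation: (x - mu) = (-3, 0).

Step 2 — invert Sigma. det(Sigma) = 10·17 - (4)² = 154.
  Sigma^{-1} = (1/det) · [[d, -b], [-b, a]] = [[0.1104, -0.026],
 [-0.026, 0.0649]].

Step 3 — form the quadratic (x - mu)^T · Sigma^{-1} · (x - mu):
  Sigma^{-1} · (x - mu) = (-0.3312, 0.0779).
  (x - mu)^T · [Sigma^{-1} · (x - mu)] = (-3)·(-0.3312) + (0)·(0.0779) = 0.9935.

Step 4 — take square root: d = √(0.9935) ≈ 0.9967.

d(x, mu) = √(0.9935) ≈ 0.9967


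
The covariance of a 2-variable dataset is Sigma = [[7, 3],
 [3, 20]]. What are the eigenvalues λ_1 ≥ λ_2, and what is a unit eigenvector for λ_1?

Step 1 — characteristic polynomial of 2×2 Sigma:
  det(Sigma - λI) = λ² - trace · λ + det = 0.
  trace = 7 + 20 = 27, det = 7·20 - (3)² = 131.
Step 2 — discriminant:
  Δ = trace² - 4·det = 729 - 524 = 205.
Step 3 — eigenvalues:
  λ = (trace ± √Δ)/2 = (27 ± 14.3178)/2,
  λ_1 = 20.6589,  λ_2 = 6.3411.

Step 4 — unit eigenvector for λ_1: solve (Sigma - λ_1 I)v = 0. First row:
  (7 - 20.6589)·v_x + (3)·v_y = 0, i.e. (-13.6589)·v_x + (3)·v_y = 0,
  so v ∝ (b, λ_1 - a) = (3, 13.6589) = u.
  ||u|| = √((3)² + (13.6589)²) = √(195.5658) ≈ 13.9845,
  v_1 = u/||u|| ≈ (0.2145, 0.9767) (||v_1|| = 1).

λ_1 = 20.6589,  λ_2 = 6.3411;  v_1 ≈ (0.2145, 0.9767)


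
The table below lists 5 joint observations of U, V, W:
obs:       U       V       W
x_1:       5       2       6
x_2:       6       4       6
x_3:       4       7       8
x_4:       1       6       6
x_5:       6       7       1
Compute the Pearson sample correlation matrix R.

Step 1 — column means:
  mean(U) = (5 + 6 + 4 + 1 + 6) / 5 = 22/5 = 4.4
  mean(V) = (2 + 4 + 7 + 6 + 7) / 5 = 26/5 = 5.2
  mean(W) = (6 + 6 + 8 + 6 + 1) / 5 = 27/5 = 5.4

Step 2 — sample variances and covariances s[i,j] = (1/(n-1)) · Σ_k (x_{k,i} - mean_i) · (x_{k,j} - mean_j), with n-1 = 4:
  s[U,U] = ((0.6)·(0.6) + (1.6)·(1.6) + (-0.4)·(-0.4) + (-3.4)·(-3.4) + (1.6)·(1.6)) / 4 = 17.2/4 = 4.3
  s[U,V] = ((0.6)·(-3.2) + (1.6)·(-1.2) + (-0.4)·(1.8) + (-3.4)·(0.8) + (1.6)·(1.8)) / 4 = -4.4/4 = -1.1
  s[U,W] = ((0.6)·(0.6) + (1.6)·(0.6) + (-0.4)·(2.6) + (-3.4)·(0.6) + (1.6)·(-4.4)) / 4 = -8.8/4 = -2.2
  s[V,V] = ((-3.2)·(-3.2) + (-1.2)·(-1.2) + (1.8)·(1.8) + (0.8)·(0.8) + (1.8)·(1.8)) / 4 = 18.8/4 = 4.7
  s[V,W] = ((-3.2)·(0.6) + (-1.2)·(0.6) + (1.8)·(2.6) + (0.8)·(0.6) + (1.8)·(-4.4)) / 4 = -5.4/4 = -1.35
  s[W,W] = ((0.6)·(0.6) + (0.6)·(0.6) + (2.6)·(2.6) + (0.6)·(0.6) + (-4.4)·(-4.4)) / 4 = 27.2/4 = 6.8
  Sample standard deviations s_i = √(s[i,i]):
  s(U) = √(4.3) = 2.0736
  s(V) = √(4.7) = 2.1679
  s(W) = √(6.8) = 2.6077

Step 3 — r_{ij} = s_{ij} / (s_i · s_j):
  r[U,U] = 1 (diagonal).
  r[U,V] = -1.1 / (2.0736 · 2.1679) = -1.1 / 4.4956 = -0.2447
  r[U,W] = -2.2 / (2.0736 · 2.6077) = -2.2 / 5.4074 = -0.4068
  r[V,V] = 1 (diagonal).
  r[V,W] = -1.35 / (2.1679 · 2.6077) = -1.35 / 5.6533 = -0.2388
  r[W,W] = 1 (diagonal).

R is symmetric with unit diagonal. Assembling:

R = [[1, -0.2447, -0.4068],
 [-0.2447, 1, -0.2388],
 [-0.4068, -0.2388, 1]]


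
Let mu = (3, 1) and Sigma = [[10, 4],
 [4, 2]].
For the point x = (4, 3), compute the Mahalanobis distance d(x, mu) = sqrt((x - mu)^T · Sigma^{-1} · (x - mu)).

Step 1 — centre the observation: (x - mu) = (1, 2).

Step 2 — invert Sigma. det(Sigma) = 10·2 - (4)² = 4.
  Sigma^{-1} = (1/det) · [[d, -b], [-b, a]] = [[0.5, -1],
 [-1, 2.5]].

Step 3 — form the quadratic (x - mu)^T · Sigma^{-1} · (x - mu):
  Sigma^{-1} · (x - mu) = (-1.5, 4).
  (x - mu)^T · [Sigma^{-1} · (x - mu)] = (1)·(-1.5) + (2)·(4) = 6.5.

Step 4 — take square root: d = √(6.5) ≈ 2.5495.

d(x, mu) = √(6.5) ≈ 2.5495


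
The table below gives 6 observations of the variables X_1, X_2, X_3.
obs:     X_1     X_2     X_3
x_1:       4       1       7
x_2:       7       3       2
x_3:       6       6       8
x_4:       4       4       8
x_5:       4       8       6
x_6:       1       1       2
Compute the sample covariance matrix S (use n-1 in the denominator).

Step 1 — column means:
  mean(X_1) = (4 + 7 + 6 + 4 + 4 + 1) / 6 = 26/6 = 4.3333
  mean(X_2) = (1 + 3 + 6 + 4 + 8 + 1) / 6 = 23/6 = 3.8333
  mean(X_3) = (7 + 2 + 8 + 8 + 6 + 2) / 6 = 33/6 = 5.5

Step 2 — sample covariance S[i,j] = (1/(n-1)) · Σ_k (x_{k,i} - mean_i) · (x_{k,j} - mean_j), with n-1 = 5.
  S[X_1,X_1] = ((-0.3333)·(-0.3333) + (2.6667)·(2.6667) + (1.6667)·(1.6667) + (-0.3333)·(-0.3333) + (-0.3333)·(-0.3333) + (-3.3333)·(-3.3333)) / 5 = 21.3333/5 = 4.2667
  S[X_1,X_2] = ((-0.3333)·(-2.8333) + (2.6667)·(-0.8333) + (1.6667)·(2.1667) + (-0.3333)·(0.1667) + (-0.3333)·(4.1667) + (-3.3333)·(-2.8333)) / 5 = 10.3333/5 = 2.0667
  S[X_1,X_3] = ((-0.3333)·(1.5) + (2.6667)·(-3.5) + (1.6667)·(2.5) + (-0.3333)·(2.5) + (-0.3333)·(0.5) + (-3.3333)·(-3.5)) / 5 = 5/5 = 1
  S[X_2,X_2] = ((-2.8333)·(-2.8333) + (-0.8333)·(-0.8333) + (2.1667)·(2.1667) + (0.1667)·(0.1667) + (4.1667)·(4.1667) + (-2.8333)·(-2.8333)) / 5 = 38.8333/5 = 7.7667
  S[X_2,X_3] = ((-2.8333)·(1.5) + (-0.8333)·(-3.5) + (2.1667)·(2.5) + (0.1667)·(2.5) + (4.1667)·(0.5) + (-2.8333)·(-3.5)) / 5 = 16.5/5 = 3.3
  S[X_3,X_3] = ((1.5)·(1.5) + (-3.5)·(-3.5) + (2.5)·(2.5) + (2.5)·(2.5) + (0.5)·(0.5) + (-3.5)·(-3.5)) / 5 = 39.5/5 = 7.9

S is symmetric (S[j,i] = S[i,j]). Assembling:

S = [[4.2667, 2.0667, 1],
 [2.0667, 7.7667, 3.3],
 [1, 3.3, 7.9]]


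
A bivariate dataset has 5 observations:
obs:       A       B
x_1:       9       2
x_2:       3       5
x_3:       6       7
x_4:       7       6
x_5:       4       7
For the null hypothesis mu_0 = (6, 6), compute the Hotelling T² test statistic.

Step 1 — sample mean vector:
  mean(A) = (9 + 3 + 6 + 7 + 4) / 5 = 29/5 = 5.8
  mean(B) = (2 + 5 + 7 + 6 + 7) / 5 = 27/5 = 5.4
  x̄ = (5.8, 5.4),  deviation x̄ - mu_0 = (5.8, 5.4) - (6, 6) = (-0.2, -0.6).

Step 2 — sample covariance matrix, S[i,j] = (1/(n-1)) · Σ_k (x_{k,i} - mean_i) · (x_{k,j} - mean_j), divisor n-1 = 4:
  S[A,A] = ((3.2)·(3.2) + (-2.8)·(-2.8) + (0.2)·(0.2) + (1.2)·(1.2) + (-1.8)·(-1.8)) / 4 = 22.8/4 = 5.7
  S[A,B] = ((3.2)·(-3.4) + (-2.8)·(-0.4) + (0.2)·(1.6) + (1.2)·(0.6) + (-1.8)·(1.6)) / 4 = -11.6/4 = -2.9
  S[B,B] = ((-3.4)·(-3.4) + (-0.4)·(-0.4) + (1.6)·(1.6) + (0.6)·(0.6) + (1.6)·(1.6)) / 4 = 17.2/4 = 4.3
  S = [[5.7, -2.9],
 [-2.9, 4.3]].

Step 3 — invert S. det(S) = 5.7·4.3 - (-2.9)² = 16.1.
  S^{-1} = (1/det) · [[d, -b], [-b, a]] = [[0.2671, 0.1801],
 [0.1801, 0.354]].

Step 4 — quadratic form (x̄ - mu_0)^T · S^{-1} · (x̄ - mu_0):
  S^{-1} · (x̄ - mu_0) = (-0.1615, -0.2484),
  (x̄ - mu_0)^T · [...] = (-0.2)·(-0.1615) + (-0.6)·(-0.2484) = 0.1814.

Step 5 — scale by n: T² = 5 · 0.1814 = 0.9068.

T² ≈ 0.9068


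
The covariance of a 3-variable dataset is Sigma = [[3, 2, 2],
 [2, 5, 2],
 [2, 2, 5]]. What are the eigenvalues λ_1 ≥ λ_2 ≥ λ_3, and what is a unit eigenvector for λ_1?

Step 1 — characteristic polynomial p(λ) = det(λI - Sigma) = λ³ - tr·λ² + c_1·λ - det, where tr = trace, c_1 = sum of the principal 2×2 minors, det = det(Sigma):
  tr = 3 + 5 + 5 = 13,
  c_1 = (3·5 - (2)²) + (3·5 - (2)²) + (5·5 - (2)²) = 11 + 11 + 21 = 43,
  det = 3·(5·5 - (2)²) - (2)·((2)·5 - (2)·(2)) + (2)·((2)·(2) - 5·(2)) = 3·(21) - (2)·(6) + (2)·(-6) = 39.
  So p(λ) = λ³ - 13λ² + 43λ - 39.
Step 2 — look for an integer root (rational root theorem: any rational root is an integer divisor of 39). Testing λ = 3:
  p(3) = 27 - 117 + 129 - 39 = 0  ✓
  Dividing out (λ - 3): p(λ) = (λ - 3)(λ² - 10λ + 13).
Step 3 — remaining eigenvalues from the quadratic λ² - 10λ + 13 = 0:
  Δ = 10² - 4·13 = 100 - 52 = 48,  λ = (10 ± √48)/2 = (10 ± 6.9282)/2 ≈ 8.4641 or 1.5359.
  Sorted: λ_1 = 8.4641,  λ_2 = 3,  λ_3 = 1.5359  (check: sum = 13 = tr ✓).

Step 4 — unit eigenvector for λ_1 ≈ 8.4641: v spans the null space of (Sigma - λ_1 I), whose rows are
  r_1 = (-5.4641, 2, 2),  r_2 = (2, -3.4641, 2),  r_3 = (2, 2, -3.4641).
  v is orthogonal to every row, so take v ∝ r_1 × r_2 = ((2)·(2) - (2)·(-3.4641), (2)·(2) - (-5.4641)·(2), (-5.4641)·(-3.4641) - (2)·(2)) ≈ (10.9282, 14.9282, 14.9282).
  Let u = (10.9282, 14.9282, 14.9282).
  ||u|| = √((10.9282)² + (14.9282)² + (14.9282)²) = √(565.1281) ≈ 23.7724,  v_1 = u/||u|| ≈ (0.4597, 0.628, 0.628) (||v_1|| = 1).

λ_1 = 8.4641,  λ_2 = 3,  λ_3 = 1.5359;  v_1 ≈ (0.4597, 0.628, 0.628)


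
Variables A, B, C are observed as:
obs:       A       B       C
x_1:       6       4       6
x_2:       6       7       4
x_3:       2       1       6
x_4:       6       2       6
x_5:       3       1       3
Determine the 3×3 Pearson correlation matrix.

Step 1 — column means:
  mean(A) = (6 + 6 + 2 + 6 + 3) / 5 = 23/5 = 4.6
  mean(B) = (4 + 7 + 1 + 2 + 1) / 5 = 15/5 = 3
  mean(C) = (6 + 4 + 6 + 6 + 3) / 5 = 25/5 = 5

Step 2 — sample variances and covariances s[i,j] = (1/(n-1)) · Σ_k (x_{k,i} - mean_i) · (x_{k,j} - mean_j), with n-1 = 4:
  s[A,A] = ((1.4)·(1.4) + (1.4)·(1.4) + (-2.6)·(-2.6) + (1.4)·(1.4) + (-1.6)·(-1.6)) / 4 = 15.2/4 = 3.8
  s[A,B] = ((1.4)·(1) + (1.4)·(4) + (-2.6)·(-2) + (1.4)·(-1) + (-1.6)·(-2)) / 4 = 14/4 = 3.5
  s[A,C] = ((1.4)·(1) + (1.4)·(-1) + (-2.6)·(1) + (1.4)·(1) + (-1.6)·(-2)) / 4 = 2/4 = 0.5
  s[B,B] = ((1)·(1) + (4)·(4) + (-2)·(-2) + (-1)·(-1) + (-2)·(-2)) / 4 = 26/4 = 6.5
  s[B,C] = ((1)·(1) + (4)·(-1) + (-2)·(1) + (-1)·(1) + (-2)·(-2)) / 4 = -2/4 = -0.5
  s[C,C] = ((1)·(1) + (-1)·(-1) + (1)·(1) + (1)·(1) + (-2)·(-2)) / 4 = 8/4 = 2
  Sample standard deviations s_i = √(s[i,i]):
  s(A) = √(3.8) = 1.9494
  s(B) = √(6.5) = 2.5495
  s(C) = √(2) = 1.4142

Step 3 — r_{ij} = s_{ij} / (s_i · s_j):
  r[A,A] = 1 (diagonal).
  r[A,B] = 3.5 / (1.9494 · 2.5495) = 3.5 / 4.9699 = 0.7042
  r[A,C] = 0.5 / (1.9494 · 1.4142) = 0.5 / 2.7568 = 0.1814
  r[B,B] = 1 (diagonal).
  r[B,C] = -0.5 / (2.5495 · 1.4142) = -0.5 / 3.6056 = -0.1387
  r[C,C] = 1 (diagonal).

R is symmetric with unit diagonal. Assembling:

R = [[1, 0.7042, 0.1814],
 [0.7042, 1, -0.1387],
 [0.1814, -0.1387, 1]]


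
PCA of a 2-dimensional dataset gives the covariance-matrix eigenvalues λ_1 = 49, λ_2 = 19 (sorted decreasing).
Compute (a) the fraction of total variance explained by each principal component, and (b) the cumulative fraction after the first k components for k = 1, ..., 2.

Step 1 — total variance = trace(Sigma) = Σ λ_i = 49 + 19 = 68.

Step 2 — fraction explained by component i = λ_i / Σ λ:
  PC1: 49/68 = 0.7206
  PC2: 19/68 = 0.2794

Step 3 — cumulative fraction after k components = (λ_1 + ... + λ_k) / Σ λ:
  k = 1: 49/68 = 0.7206
  k = 2: (49 + 19)/68 = 68/68 = 1

Summary (fraction, with percent):

explained: PC1 0.7206 (72.06%), PC2 0.2794 (27.94%);  cumulative: 0.7206, 1


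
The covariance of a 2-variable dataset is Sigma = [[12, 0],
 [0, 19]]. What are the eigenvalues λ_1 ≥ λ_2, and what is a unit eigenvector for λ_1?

Step 1 — characteristic polynomial of 2×2 Sigma:
  det(Sigma - λI) = λ² - trace · λ + det = 0.
  trace = 12 + 19 = 31, det = 12·19 - (0)² = 228.
Step 2 — discriminant:
  Δ = trace² - 4·det = 961 - 912 = 49.
Step 3 — eigenvalues:
  λ = (trace ± √Δ)/2 = (31 ± 7)/2,
  λ_1 = 19,  λ_2 = 12.

Step 4 — unit eigenvector for λ_1: Sigma is diagonal, so its eigenvectors are the coordinate axes. λ_1 = 19 is the diagonal entry on the second coordinate axis, hence
  v_1 = (0, 1) (||v_1|| = 1).

λ_1 = 19,  λ_2 = 12;  v_1 ≈ (0, 1)


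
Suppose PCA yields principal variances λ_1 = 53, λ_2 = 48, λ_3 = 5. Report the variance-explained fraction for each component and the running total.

Step 1 — total variance = trace(Sigma) = Σ λ_i = 53 + 48 + 5 = 106.

Step 2 — fraction explained by component i = λ_i / Σ λ:
  PC1: 53/106 = 0.5
  PC2: 48/106 = 0.4528
  PC3: 5/106 = 0.0472

Step 3 — cumulative fraction after k components = (λ_1 + ... + λ_k) / Σ λ:
  k = 1: 53/106 = 0.5
  k = 2: (53 + 48)/106 = 101/106 = 0.9528
  k = 3: (53 + 48 + 5)/106 = 106/106 = 1

Summary (fraction, with percent):

explained: PC1 0.5 (50%), PC2 0.4528 (45.28%), PC3 0.0472 (4.72%);  cumulative: 0.5, 0.9528, 1
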